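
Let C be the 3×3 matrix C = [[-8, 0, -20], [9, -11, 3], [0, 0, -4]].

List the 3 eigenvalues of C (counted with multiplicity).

Set up det(tI - C) = 0.
Expanding the 3×3 determinant: p(t) = t^3 + 23t^2 + 164t + 352.
Rational-root test: t = -4 gives p(-4) = 0.
Dividing by (t + 4) leaves t^2 + 19t + 88.
The quadratic factors as (t + 11)·(t + 8).
Eigenvalues: -11, -8, -4.

-11, -8, -4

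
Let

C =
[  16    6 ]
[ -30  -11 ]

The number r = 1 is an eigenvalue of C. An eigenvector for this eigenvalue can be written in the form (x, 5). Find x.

-2

We need (C - 1I)v = 0.
C - 1I = [[15, 6], [-30, -12]].
Row 1: (15)·x + (6)·5 = 0
Row 2: (-30)·x + (-12)·5 = 0
Solving gives x = -2.
Check: C·(-2, 5) = (-2, 5) = 1·(-2, 5).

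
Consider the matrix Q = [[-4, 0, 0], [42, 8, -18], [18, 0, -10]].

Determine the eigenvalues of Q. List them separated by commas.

-10, -4, 8

The characteristic polynomial is p(lambda) = det(lambda·I - Q).
Expanding the 3×3 determinant: p(lambda) = lambda^3 + 6·lambda^2 - 72·lambda - 320.
Try lambda = -10: p(-10) = 0, so -10 is a root.
Dividing by (lambda + 10) leaves lambda^2 - 4·lambda - 32.
The quadratic factors as (lambda + 4)·(lambda - 8).
Eigenvalues: -10, -4, 8.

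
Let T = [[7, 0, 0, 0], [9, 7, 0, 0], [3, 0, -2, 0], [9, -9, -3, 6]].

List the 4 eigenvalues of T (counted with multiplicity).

T is lower triangular, so its eigenvalues are the diagonal entries.
Diagonal: 7, 7, -2, 6.

-2, 6, 7, 7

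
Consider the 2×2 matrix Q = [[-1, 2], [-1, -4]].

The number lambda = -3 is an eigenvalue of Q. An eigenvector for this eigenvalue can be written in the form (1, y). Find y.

-1

We need (Q + 3I)v = 0.
Q + 3I = [[2, 2], [-1, -1]].
Row 1: (2)·1 + (2)·y = 0
Row 2: (-1)·1 + (-1)·y = 0
Solving gives y = -1.
Check: Q·(1, -1) = (-3, 3) = -3·(1, -1).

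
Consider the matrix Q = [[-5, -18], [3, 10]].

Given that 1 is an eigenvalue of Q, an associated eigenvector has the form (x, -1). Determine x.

3

We need (Q - 1I)v = 0.
Q - 1I = [[-6, -18], [3, 9]].
Row 1: (-6)·x + (-18)·-1 = 0
Row 2: (3)·x + (9)·-1 = 0
Solving gives x = 3.
Check: Q·(3, -1) = (3, -1) = 1·(3, -1).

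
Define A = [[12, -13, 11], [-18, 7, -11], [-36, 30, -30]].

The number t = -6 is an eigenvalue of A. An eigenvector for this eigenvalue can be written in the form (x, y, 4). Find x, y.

-1, 2

We need (A + 6I)v = 0.
A + 6I = [[18, -13, 11], [-18, 13, -11], [-36, 30, -24]].
Row 1: (18)·x + (-13)·y + (11)·4 = 0
Row 2: (-18)·x + (13)·y + (-11)·4 = 0
Row 3: (-36)·x + (30)·y + (-24)·4 = 0
Solving gives x = -1, y = 2.
Check: A·(-1, 2, 4) = (6, -12, -24) = -6·(-1, 2, 4).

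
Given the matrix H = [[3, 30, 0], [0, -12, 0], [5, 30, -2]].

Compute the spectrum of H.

-12, -2, 3

The characteristic polynomial is p(t) = det(tI - H).
Expanding along the first row, p(t) = t^3 + 11t^2 - 18t - 72.
Try t = -2: p(-2) = 0, so -2 is a root.
Dividing by (t + 2) leaves t^2 + 9t - 36.
The quadratic factors as (t + 12)·(t - 3).
Eigenvalues: -12, -2, 3.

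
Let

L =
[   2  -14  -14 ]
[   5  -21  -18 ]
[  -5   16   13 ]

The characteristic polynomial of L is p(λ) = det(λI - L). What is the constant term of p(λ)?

p(λ) = λ^3 + 6λ^2 - λ - 30.
The constant term is -30.

-30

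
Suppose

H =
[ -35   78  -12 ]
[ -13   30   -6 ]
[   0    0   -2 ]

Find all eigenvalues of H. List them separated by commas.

-9, -2, 4

Set up det(rI - H) = 0.
Cofactor expansion gives p(r) = r^3 + 7r^2 - 26r - 72.
Since p(-2) = 0, r = -2 is a root.
Dividing by (r + 2) leaves r^2 + 5r - 36.
The quadratic factors as (r + 9)·(r - 4).
Eigenvalues: -9, -2, 4.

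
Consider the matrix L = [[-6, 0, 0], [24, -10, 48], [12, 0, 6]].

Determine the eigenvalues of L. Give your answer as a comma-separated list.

-10, -6, 6

The characteristic polynomial is p(s) = det(sI - L).
Cofactor expansion gives p(s) = s^3 + 10s^2 - 36s - 360.
Since p(-6) = 0, s = -6 is a root.
Factor out (s + 6): p(s) = (s + 6)·(s^2 + 4s - 60).
The quadratic factors as (s + 10)·(s - 6).
Eigenvalues: -10, -6, 6.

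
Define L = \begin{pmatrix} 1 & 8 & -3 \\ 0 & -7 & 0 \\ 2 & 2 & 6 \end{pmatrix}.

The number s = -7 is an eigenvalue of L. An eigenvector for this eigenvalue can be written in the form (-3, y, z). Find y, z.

3, 0

We need (L + 7I)v = 0.
L + 7I = [[8, 8, -3], [0, 0, 0], [2, 2, 13]].
Row 1: (8)·-3 + (8)·y + (-3)·z = 0
Row 2: (0)·-3 + (0)·y + (0)·z = 0
Row 3: (2)·-3 + (2)·y + (13)·z = 0
Solving gives y = 3, z = 0.
Check: L·(-3, 3, 0) = (21, -21, 0) = -7·(-3, 3, 0).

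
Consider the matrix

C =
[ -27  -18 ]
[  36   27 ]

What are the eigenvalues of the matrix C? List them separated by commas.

det(C - λI) = (-27 - λ)(27 - λ) - (-18)·(36) = λ^2 - 81.
This factors as (λ + 9)·(λ - 9) = 0.
Eigenvalues: -9, 9.

-9, 9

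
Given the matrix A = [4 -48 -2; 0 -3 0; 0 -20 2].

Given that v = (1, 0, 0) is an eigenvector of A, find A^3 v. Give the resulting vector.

First find the eigenvalue: Av = (4, 0, 0) = 4·(1, 0, 0), so λ = 4.
Then A^3 v = λ^3·v = 4^3·(1, 0, 0) = 64·(1, 0, 0) = (64, 0, 0).

(64, 0, 0)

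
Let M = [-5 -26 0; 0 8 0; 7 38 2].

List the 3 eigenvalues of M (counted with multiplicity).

-5, 2, 8

Compute the characteristic polynomial p(lambda) = det(lambda·I - M).
Expanding the 3×3 determinant: p(lambda) = lambda^3 - 5·lambda^2 - 34·lambda + 80.
Rational-root test: lambda = 2 gives p(2) = 0.
Dividing by (lambda - 2) leaves lambda^2 - 3·lambda - 40.
The quadratic factors as (lambda + 5)·(lambda - 8).
Eigenvalues: -5, 2, 8.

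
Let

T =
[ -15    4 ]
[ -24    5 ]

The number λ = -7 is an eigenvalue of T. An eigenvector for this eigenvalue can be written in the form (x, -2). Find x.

-1

We need (T + 7I)v = 0.
T + 7I = [[-8, 4], [-24, 12]].
Row 1: (-8)·x + (4)·-2 = 0
Row 2: (-24)·x + (12)·-2 = 0
Solving gives x = -1.
Check: T·(-1, -2) = (7, 14) = -7·(-1, -2).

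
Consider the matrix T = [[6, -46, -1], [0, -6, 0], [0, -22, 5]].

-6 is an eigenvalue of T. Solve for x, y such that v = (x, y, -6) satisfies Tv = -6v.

-12, -3

We need (T + 6I)v = 0.
T + 6I = [[12, -46, -1], [0, 0, 0], [0, -22, 11]].
Row 1: (12)·x + (-46)·y + (-1)·-6 = 0
Row 2: (0)·x + (0)·y + (0)·-6 = 0
Row 3: (0)·x + (-22)·y + (11)·-6 = 0
Solving gives x = -12, y = -3.
Check: T·(-12, -3, -6) = (72, 18, 36) = -6·(-12, -3, -6).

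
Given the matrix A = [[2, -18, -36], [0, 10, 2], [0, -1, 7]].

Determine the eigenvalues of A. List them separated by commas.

2, 8, 9

The characteristic polynomial is p(r) = det(rI - A).
Expanding along the first row, p(r) = r^3 - 19r^2 + 106r - 144.
Try r = 8: p(8) = 0, so 8 is a root.
Dividing by (r - 8) leaves r^2 - 11r + 18.
The quadratic factors as (r - 2)·(r - 9).
Eigenvalues: 2, 8, 9.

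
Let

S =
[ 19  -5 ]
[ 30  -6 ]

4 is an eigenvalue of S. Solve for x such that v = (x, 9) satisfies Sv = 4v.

We need (S - 4I)v = 0.
S - 4I = [[15, -5], [30, -10]].
Row 1: (15)·x + (-5)·9 = 0
Row 2: (30)·x + (-10)·9 = 0
Solving gives x = 3.
Check: S·(3, 9) = (12, 36) = 4·(3, 9).

3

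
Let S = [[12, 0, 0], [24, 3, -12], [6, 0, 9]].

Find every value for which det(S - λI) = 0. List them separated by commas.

The characteristic polynomial is p(λ) = det(λI - S).
Cofactor expansion gives p(λ) = λ^3 - 24λ^2 + 171λ - 324.
Since p(12) = 0, λ = 12 is a root.
Factor out (λ - 12): p(λ) = (λ - 12)·(λ^2 - 12λ + 27).
The quadratic factors as (λ - 3)·(λ - 9).
Eigenvalues: 3, 9, 12.

3, 9, 12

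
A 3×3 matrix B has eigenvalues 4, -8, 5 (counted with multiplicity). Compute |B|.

det(B) is the product of the eigenvalues: (4) · (-8) · (5) = -160.

-160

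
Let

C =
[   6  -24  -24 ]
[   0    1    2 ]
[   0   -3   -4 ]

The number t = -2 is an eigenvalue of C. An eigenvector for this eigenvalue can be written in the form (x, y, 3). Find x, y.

We need (C + 2I)v = 0.
C + 2I = [[8, -24, -24], [0, 3, 2], [0, -3, -2]].
Row 1: (8)·x + (-24)·y + (-24)·3 = 0
Row 2: (0)·x + (3)·y + (2)·3 = 0
Row 3: (0)·x + (-3)·y + (-2)·3 = 0
Solving gives x = 3, y = -2.
Check: C·(3, -2, 3) = (-6, 4, -6) = -2·(3, -2, 3).

3, -2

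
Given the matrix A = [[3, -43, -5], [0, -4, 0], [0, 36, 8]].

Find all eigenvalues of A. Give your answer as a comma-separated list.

The characteristic polynomial is p(λ) = det(λI - A).
Expanding the 3×3 determinant: p(λ) = λ^3 - 7λ^2 - 20λ + 96.
Since p(3) = 0, λ = 3 is a root.
Dividing by (λ - 3) leaves λ^2 - 4λ - 32.
The quadratic factors as (λ + 4)·(λ - 8).
Eigenvalues: -4, 3, 8.

-4, 3, 8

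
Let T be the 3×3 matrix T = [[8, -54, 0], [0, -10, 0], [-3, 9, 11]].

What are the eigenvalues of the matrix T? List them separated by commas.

-10, 8, 11

Compute the characteristic polynomial p(t) = det(tI - T).
Expanding the 3×3 determinant: p(t) = t^3 - 9t^2 - 102t + 880.
Since p(-10) = 0, t = -10 is a root.
Factor out (t + 10): p(t) = (t + 10)·(t^2 - 19t + 88).
The quadratic factors as (t - 8)·(t - 11).
Eigenvalues: -10, 8, 11.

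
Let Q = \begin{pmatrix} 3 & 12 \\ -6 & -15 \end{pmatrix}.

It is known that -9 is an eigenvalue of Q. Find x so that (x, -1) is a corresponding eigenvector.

1

We need (Q + 9I)v = 0.
Q + 9I = [[12, 12], [-6, -6]].
Row 1: (12)·x + (12)·-1 = 0
Row 2: (-6)·x + (-6)·-1 = 0
Solving gives x = 1.
Check: Q·(1, -1) = (-9, 9) = -9·(1, -1).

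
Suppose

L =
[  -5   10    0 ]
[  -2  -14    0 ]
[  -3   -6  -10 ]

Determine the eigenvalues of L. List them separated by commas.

The characteristic polynomial is p(λ) = det(λI - L).
Expanding along the first row, p(λ) = λ^3 + 29λ^2 + 280λ + 900.
Rational-root test: λ = -9 gives p(-9) = 0.
Factor out (λ + 9): p(λ) = (λ + 9)·(λ^2 + 20λ + 100).
The quadratic factor is (λ + 10)^2.
Eigenvalues: -10, -10, -9.

-10, -10, -9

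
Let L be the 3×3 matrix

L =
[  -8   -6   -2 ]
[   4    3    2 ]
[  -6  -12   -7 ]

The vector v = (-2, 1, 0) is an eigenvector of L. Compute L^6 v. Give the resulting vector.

First find the eigenvalue: Lv = (10, -5, 0) = -5·(-2, 1, 0), so λ = -5.
Then L^6 v = λ^6·v = (-5)^6·(-2, 1, 0) = 15625·(-2, 1, 0) = (-31250, 15625, 0).

(-31250, 15625, 0)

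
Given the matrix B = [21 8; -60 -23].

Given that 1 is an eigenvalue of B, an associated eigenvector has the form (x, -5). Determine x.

We need (B - 1I)v = 0.
B - 1I = [[20, 8], [-60, -24]].
Row 1: (20)·x + (8)·-5 = 0
Row 2: (-60)·x + (-24)·-5 = 0
Solving gives x = 2.
Check: B·(2, -5) = (2, -5) = 1·(2, -5).

2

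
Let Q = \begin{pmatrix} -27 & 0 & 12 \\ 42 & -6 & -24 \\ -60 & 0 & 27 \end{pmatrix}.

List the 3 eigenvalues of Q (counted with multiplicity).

-6, -3, 3

Set up det(rI - Q) = 0.
Cofactor expansion gives p(r) = r^3 + 6r^2 - 9r - 54.
Try r = -3: p(-3) = 0, so -3 is a root.
Dividing by (r + 3) leaves r^2 + 3r - 18.
The quadratic factors as (r + 6)·(r - 3).
Eigenvalues: -6, -3, 3.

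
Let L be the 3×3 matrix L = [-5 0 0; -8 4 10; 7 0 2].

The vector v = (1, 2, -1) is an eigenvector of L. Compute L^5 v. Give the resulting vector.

First find the eigenvalue: Lv = (-5, -10, 5) = -5·(1, 2, -1), so λ = -5.
Then L^5 v = λ^5·v = (-5)^5·(1, 2, -1) = -3125·(1, 2, -1) = (-3125, -6250, 3125).

(-3125, -6250, 3125)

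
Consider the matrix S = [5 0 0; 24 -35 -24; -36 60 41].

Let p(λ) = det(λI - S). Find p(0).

-25

p(0) = det(0·I − S) = det(−S) = (−1)^3·det(S).
det(S) = 25, so p(0) = -25.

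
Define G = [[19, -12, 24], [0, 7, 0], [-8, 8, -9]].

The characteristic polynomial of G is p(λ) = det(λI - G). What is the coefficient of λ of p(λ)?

91

p(λ) = λ^3 - 17λ^2 + 91λ - 147.
The coefficient of λ is 91.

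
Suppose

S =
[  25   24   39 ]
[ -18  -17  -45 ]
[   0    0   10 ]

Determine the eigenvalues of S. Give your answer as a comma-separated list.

Compute the characteristic polynomial p(lambda) = det(lambda·I - S).
Expanding the 3×3 determinant: p(lambda) = lambda^3 - 18·lambda^2 + 87·lambda - 70.
Rational-root test: lambda = 10 gives p(10) = 0.
Factor out (lambda - 10): p(lambda) = (lambda - 10)·(lambda^2 - 8·lambda + 7).
The quadratic factors as (lambda - 1)·(lambda - 7).
Eigenvalues: 1, 7, 10.

1, 7, 10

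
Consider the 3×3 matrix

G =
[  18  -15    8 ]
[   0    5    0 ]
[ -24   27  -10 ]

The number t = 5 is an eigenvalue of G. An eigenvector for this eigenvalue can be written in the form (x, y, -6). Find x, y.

We need (G - 5I)v = 0.
G - 5I = [[13, -15, 8], [0, 0, 0], [-24, 27, -15]].
Row 1: (13)·x + (-15)·y + (8)·-6 = 0
Row 2: (0)·x + (0)·y + (0)·-6 = 0
Row 3: (-24)·x + (27)·y + (-15)·-6 = 0
Solving gives x = 6, y = 2.
Check: G·(6, 2, -6) = (30, 10, -30) = 5·(6, 2, -6).

6, 2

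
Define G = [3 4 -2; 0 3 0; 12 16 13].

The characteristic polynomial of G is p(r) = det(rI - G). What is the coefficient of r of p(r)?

111

p(r) = r^3 - 19r^2 + 111r - 189.
The coefficient of r is 111.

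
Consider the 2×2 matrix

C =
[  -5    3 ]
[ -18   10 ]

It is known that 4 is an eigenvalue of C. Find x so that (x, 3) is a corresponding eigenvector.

1

We need (C - 4I)v = 0.
C - 4I = [[-9, 3], [-18, 6]].
Row 1: (-9)·x + (3)·3 = 0
Row 2: (-18)·x + (6)·3 = 0
Solving gives x = 1.
Check: C·(1, 3) = (4, 12) = 4·(1, 3).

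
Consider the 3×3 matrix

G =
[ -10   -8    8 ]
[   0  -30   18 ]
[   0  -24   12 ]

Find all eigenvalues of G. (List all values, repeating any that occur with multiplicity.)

Compute the characteristic polynomial p(s) = det(sI - G).
Cofactor expansion gives p(s) = s^3 + 28s^2 + 252s + 720.
Rational-root test: s = -6 gives p(-6) = 0.
Dividing by (s + 6) leaves s^2 + 22s + 120.
The quadratic factors as (s + 12)·(s + 10).
Eigenvalues: -12, -10, -6.

-12, -10, -6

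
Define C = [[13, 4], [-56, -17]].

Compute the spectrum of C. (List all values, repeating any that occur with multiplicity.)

det(C - μI) = (13 - μ)(-17 - μ) - (4)·(-56) = μ^2 + 4μ + 3.
This factors as (μ + 3)·(μ + 1) = 0.
Eigenvalues: -3, -1.

-3, -1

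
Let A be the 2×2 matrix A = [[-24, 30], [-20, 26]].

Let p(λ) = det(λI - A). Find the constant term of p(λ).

p(λ) = λ^2 - 2λ - 24.
The constant term is -24.

-24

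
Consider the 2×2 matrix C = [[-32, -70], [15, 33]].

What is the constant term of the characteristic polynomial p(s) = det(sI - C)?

p(0) = det(0·I − C) = det(−C) = (−1)^2·det(C).
det(C) = -6, so p(0) = -6.

-6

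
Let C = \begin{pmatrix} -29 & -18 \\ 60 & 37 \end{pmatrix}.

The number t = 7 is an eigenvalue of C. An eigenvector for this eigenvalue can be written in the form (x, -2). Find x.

1

We need (C - 7I)v = 0.
C - 7I = [[-36, -18], [60, 30]].
Row 1: (-36)·x + (-18)·-2 = 0
Row 2: (60)·x + (30)·-2 = 0
Solving gives x = 1.
Check: C·(1, -2) = (7, -14) = 7·(1, -2).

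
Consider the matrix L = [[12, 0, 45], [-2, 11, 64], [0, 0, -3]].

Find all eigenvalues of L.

-3, 11, 12

Compute the characteristic polynomial p(t) = det(tI - L).
Expanding the 3×3 determinant: p(t) = t^3 - 20t^2 + 63t + 396.
Rational-root test: t = 12 gives p(12) = 0.
Dividing by (t - 12) leaves t^2 - 8t - 33.
The quadratic factors as (t + 3)·(t - 11).
Eigenvalues: -3, 11, 12.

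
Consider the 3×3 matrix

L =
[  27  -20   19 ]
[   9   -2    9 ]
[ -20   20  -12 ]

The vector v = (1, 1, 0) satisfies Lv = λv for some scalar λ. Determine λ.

Compute Lv: L·(1, 1, 0) = (7, 7, 0).
Since Lv = λv, compare component 1: 7 = λ·1, so λ = 7.

7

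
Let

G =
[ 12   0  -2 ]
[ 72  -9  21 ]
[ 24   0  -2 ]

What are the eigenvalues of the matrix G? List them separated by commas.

The characteristic polynomial is p(λ) = det(λI - G).
Expanding the 3×3 determinant: p(λ) = λ^3 - λ^2 - 66λ + 216.
Rational-root test: λ = 6 gives p(6) = 0.
Factor out (λ - 6): p(λ) = (λ - 6)·(λ^2 + 5λ - 36).
The quadratic factors as (λ + 9)·(λ - 4).
Eigenvalues: -9, 4, 6.

-9, 4, 6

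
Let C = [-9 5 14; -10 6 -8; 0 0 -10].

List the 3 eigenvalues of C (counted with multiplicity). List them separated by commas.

Compute the characteristic polynomial p(λ) = det(λI - C).
Expanding along the first row, p(λ) = λ^3 + 13λ^2 + 26λ - 40.
Try λ = 1: p(1) = 0, so 1 is a root.
Dividing by (λ - 1) leaves λ^2 + 14λ + 40.
The quadratic factors as (λ + 10)·(λ + 4).
Eigenvalues: -10, -4, 1.

-10, -4, 1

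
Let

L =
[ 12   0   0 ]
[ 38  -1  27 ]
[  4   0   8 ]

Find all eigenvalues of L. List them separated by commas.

-1, 8, 12

The characteristic polynomial is p(λ) = det(λI - L).
Expanding along the first row, p(λ) = λ^3 - 19λ^2 + 76λ + 96.
Since p(-1) = 0, λ = -1 is a root.
Dividing by (λ + 1) leaves λ^2 - 20λ + 96.
The quadratic factors as (λ - 8)·(λ - 12).
Eigenvalues: -1, 8, 12.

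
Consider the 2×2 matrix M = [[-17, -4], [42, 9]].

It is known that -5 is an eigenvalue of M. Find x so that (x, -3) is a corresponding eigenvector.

1

We need (M + 5I)v = 0.
M + 5I = [[-12, -4], [42, 14]].
Row 1: (-12)·x + (-4)·-3 = 0
Row 2: (42)·x + (14)·-3 = 0
Solving gives x = 1.
Check: M·(1, -3) = (-5, 15) = -5·(1, -3).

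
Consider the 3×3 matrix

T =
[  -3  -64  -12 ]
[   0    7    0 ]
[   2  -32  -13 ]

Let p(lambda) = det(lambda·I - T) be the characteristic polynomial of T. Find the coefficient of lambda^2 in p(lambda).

9

The coefficient of lambda^2 of det(lambda·I - T) is −trace(T).
trace(T) = (-3) + (7) + (-13) = -9, so the coefficient is 9.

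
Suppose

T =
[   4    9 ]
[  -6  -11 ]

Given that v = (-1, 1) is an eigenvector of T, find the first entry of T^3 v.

125

First find the eigenvalue: Tv = (5, -5) = -5·(-1, 1), so λ = -5.
Then T^3 v = λ^3·v = (-5)^3·(-1, 1) = -125·(-1, 1) = (125, -125).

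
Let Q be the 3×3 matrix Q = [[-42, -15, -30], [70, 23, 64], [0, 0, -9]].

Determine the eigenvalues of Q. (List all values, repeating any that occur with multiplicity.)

Compute the characteristic polynomial p(t) = det(tI - Q).
Expanding the 3×3 determinant: p(t) = t^3 + 28t^2 + 255t + 756.
Since p(-7) = 0, t = -7 is a root.
Factor out (t + 7): p(t) = (t + 7)·(t^2 + 21t + 108).
The quadratic factors as (t + 12)·(t + 9).
Eigenvalues: -12, -9, -7.

-12, -9, -7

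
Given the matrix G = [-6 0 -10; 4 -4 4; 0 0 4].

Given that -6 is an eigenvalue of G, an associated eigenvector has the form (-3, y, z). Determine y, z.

We need (G + 6I)v = 0.
G + 6I = [[0, 0, -10], [4, 2, 4], [0, 0, 10]].
Row 1: (0)·-3 + (0)·y + (-10)·z = 0
Row 2: (4)·-3 + (2)·y + (4)·z = 0
Row 3: (0)·-3 + (0)·y + (10)·z = 0
Solving gives y = 6, z = 0.
Check: G·(-3, 6, 0) = (18, -36, 0) = -6·(-3, 6, 0).

6, 0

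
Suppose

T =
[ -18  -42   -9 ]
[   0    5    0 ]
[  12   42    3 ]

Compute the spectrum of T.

-9, -6, 5

The characteristic polynomial is p(s) = det(sI - T).
Expanding along the first row, p(s) = s^3 + 10s^2 - 21s - 270.
Rational-root test: s = 5 gives p(5) = 0.
Factor out (s - 5): p(s) = (s - 5)·(s^2 + 15s + 54).
The quadratic factors as (s + 9)·(s + 6).
Eigenvalues: -9, -6, 5.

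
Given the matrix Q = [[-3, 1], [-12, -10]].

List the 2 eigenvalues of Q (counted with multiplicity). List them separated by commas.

det(Q - λI) = (-3 - λ)(-10 - λ) - (1)·(-12) = λ^2 + 13λ + 42.
This factors as (λ + 7)·(λ + 6) = 0.
Eigenvalues: -7, -6.

-7, -6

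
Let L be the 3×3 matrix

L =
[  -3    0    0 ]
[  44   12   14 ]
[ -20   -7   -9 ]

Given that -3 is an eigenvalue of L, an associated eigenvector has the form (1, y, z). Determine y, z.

We need (L + 3I)v = 0.
L + 3I = [[0, 0, 0], [44, 15, 14], [-20, -7, -6]].
Row 1: (0)·1 + (0)·y + (0)·z = 0
Row 2: (44)·1 + (15)·y + (14)·z = 0
Row 3: (-20)·1 + (-7)·y + (-6)·z = 0
Solving gives y = -2, z = -1.
Check: L·(1, -2, -1) = (-3, 6, 3) = -3·(1, -2, -1).

-2, -1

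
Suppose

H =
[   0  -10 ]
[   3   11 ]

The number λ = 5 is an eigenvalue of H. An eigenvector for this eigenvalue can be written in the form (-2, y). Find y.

1

We need (H - 5I)v = 0.
H - 5I = [[-5, -10], [3, 6]].
Row 1: (-5)·-2 + (-10)·y = 0
Row 2: (3)·-2 + (6)·y = 0
Solving gives y = 1.
Check: H·(-2, 1) = (-10, 5) = 5·(-2, 1).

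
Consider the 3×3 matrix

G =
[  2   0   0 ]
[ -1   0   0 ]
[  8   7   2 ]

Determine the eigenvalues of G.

0, 2, 2

G is lower triangular, so its eigenvalues are the diagonal entries.
Diagonal: 2, 0, 2.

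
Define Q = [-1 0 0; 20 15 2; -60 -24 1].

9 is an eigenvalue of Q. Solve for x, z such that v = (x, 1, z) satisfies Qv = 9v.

0, -3

We need (Q - 9I)v = 0.
Q - 9I = [[-10, 0, 0], [20, 6, 2], [-60, -24, -8]].
Row 1: (-10)·x + (0)·1 + (0)·z = 0
Row 2: (20)·x + (6)·1 + (2)·z = 0
Row 3: (-60)·x + (-24)·1 + (-8)·z = 0
Solving gives x = 0, z = -3.
Check: Q·(0, 1, -3) = (0, 9, -27) = 9·(0, 1, -3).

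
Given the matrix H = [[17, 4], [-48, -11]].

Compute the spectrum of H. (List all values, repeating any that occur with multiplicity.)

1, 5

det(H - λI) = (17 - λ)(-11 - λ) - (4)·(-48) = λ^2 - 6λ + 5.
This factors as (λ - 1)·(λ - 5) = 0.
Eigenvalues: 1, 5.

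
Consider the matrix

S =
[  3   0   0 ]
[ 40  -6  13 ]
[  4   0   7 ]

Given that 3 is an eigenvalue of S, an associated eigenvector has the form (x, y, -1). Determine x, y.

We need (S - 3I)v = 0.
S - 3I = [[0, 0, 0], [40, -9, 13], [4, 0, 4]].
Row 1: (0)·x + (0)·y + (0)·-1 = 0
Row 2: (40)·x + (-9)·y + (13)·-1 = 0
Row 3: (4)·x + (0)·y + (4)·-1 = 0
Solving gives x = 1, y = 3.
Check: S·(1, 3, -1) = (3, 9, -3) = 3·(1, 3, -1).

1, 3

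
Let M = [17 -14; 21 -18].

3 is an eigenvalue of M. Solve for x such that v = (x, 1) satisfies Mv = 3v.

1

We need (M - 3I)v = 0.
M - 3I = [[14, -14], [21, -21]].
Row 1: (14)·x + (-14)·1 = 0
Row 2: (21)·x + (-21)·1 = 0
Solving gives x = 1.
Check: M·(1, 1) = (3, 3) = 3·(1, 1).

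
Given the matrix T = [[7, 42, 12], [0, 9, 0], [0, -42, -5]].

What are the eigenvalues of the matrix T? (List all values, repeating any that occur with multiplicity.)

-5, 7, 9

Set up det(λI - T) = 0.
Expanding along the first row, p(λ) = λ^3 - 11λ^2 - 17λ + 315.
Try λ = -5: p(-5) = 0, so -5 is a root.
Factor out (λ + 5): p(λ) = (λ + 5)·(λ^2 - 16λ + 63).
The quadratic factors as (λ - 7)·(λ - 9).
Eigenvalues: -5, 7, 9.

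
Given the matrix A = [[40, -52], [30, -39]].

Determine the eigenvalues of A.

0, 1

det(A - sI) = (40 - s)(-39 - s) - (-52)·(30) = s^2 - s.
This factors as s·(s - 1) = 0.
Eigenvalues: 0, 1.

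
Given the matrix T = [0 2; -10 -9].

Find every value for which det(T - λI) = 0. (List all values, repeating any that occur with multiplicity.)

-5, -4

det(T - lambda·I) = (0 - lambda)(-9 - lambda) - (2)·(-10) = lambda^2 + 9·lambda + 20.
This factors as (lambda + 5)·(lambda + 4) = 0.
Eigenvalues: -5, -4.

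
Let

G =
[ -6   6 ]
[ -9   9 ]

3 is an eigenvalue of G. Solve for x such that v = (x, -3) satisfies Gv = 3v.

-2

We need (G - 3I)v = 0.
G - 3I = [[-9, 6], [-9, 6]].
Row 1: (-9)·x + (6)·-3 = 0
Row 2: (-9)·x + (6)·-3 = 0
Solving gives x = -2.
Check: G·(-2, -3) = (-6, -9) = 3·(-2, -3).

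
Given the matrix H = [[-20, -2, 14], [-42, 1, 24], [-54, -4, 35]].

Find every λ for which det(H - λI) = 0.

Compute the characteristic polynomial p(t) = det(tI - H).
Expanding the 3×3 determinant: p(t) = t^3 - 16t^2 + 83t - 140.
Since p(4) = 0, t = 4 is a root.
Factor out (t - 4): p(t) = (t - 4)·(t^2 - 12t + 35).
The quadratic factors as (t - 5)·(t - 7).
Eigenvalues: 4, 5, 7.

4, 5, 7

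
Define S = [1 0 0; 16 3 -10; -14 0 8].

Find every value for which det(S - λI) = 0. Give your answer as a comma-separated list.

1, 3, 8

Set up det(λI - S) = 0.
Expanding the 3×3 determinant: p(λ) = λ^3 - 12λ^2 + 35λ - 24.
Since p(1) = 0, λ = 1 is a root.
Dividing by (λ - 1) leaves λ^2 - 11λ + 24.
The quadratic factors as (λ - 3)·(λ - 8).
Eigenvalues: 1, 3, 8.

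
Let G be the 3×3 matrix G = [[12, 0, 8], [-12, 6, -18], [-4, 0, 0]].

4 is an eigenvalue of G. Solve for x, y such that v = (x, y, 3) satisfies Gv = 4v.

-3, 9

We need (G - 4I)v = 0.
G - 4I = [[8, 0, 8], [-12, 2, -18], [-4, 0, -4]].
Row 1: (8)·x + (0)·y + (8)·3 = 0
Row 2: (-12)·x + (2)·y + (-18)·3 = 0
Row 3: (-4)·x + (0)·y + (-4)·3 = 0
Solving gives x = -3, y = 9.
Check: G·(-3, 9, 3) = (-12, 36, 12) = 4·(-3, 9, 3).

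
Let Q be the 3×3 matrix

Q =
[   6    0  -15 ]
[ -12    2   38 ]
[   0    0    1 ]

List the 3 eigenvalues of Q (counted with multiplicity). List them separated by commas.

1, 2, 6

Compute the characteristic polynomial p(s) = det(sI - Q).
Expanding along the first row, p(s) = s^3 - 9s^2 + 20s - 12.
Try s = 1: p(1) = 0, so 1 is a root.
Dividing by (s - 1) leaves s^2 - 8s + 12.
The quadratic factors as (s - 2)·(s - 6).
Eigenvalues: 1, 2, 6.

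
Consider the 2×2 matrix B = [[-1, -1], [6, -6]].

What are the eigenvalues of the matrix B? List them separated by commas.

det(B - λI) = (-1 - λ)(-6 - λ) - (-1)·(6) = λ^2 + 7λ + 12.
This factors as (λ + 4)·(λ + 3) = 0.
Eigenvalues: -4, -3.

-4, -3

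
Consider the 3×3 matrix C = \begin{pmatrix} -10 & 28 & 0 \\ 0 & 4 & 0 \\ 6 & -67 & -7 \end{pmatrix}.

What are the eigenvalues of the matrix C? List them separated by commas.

The characteristic polynomial is p(s) = det(sI - C).
Expanding the 3×3 determinant: p(s) = s^3 + 13s^2 + 2s - 280.
Try s = 4: p(4) = 0, so 4 is a root.
Factor out (s - 4): p(s) = (s - 4)·(s^2 + 17s + 70).
The quadratic factors as (s + 10)·(s + 7).
Eigenvalues: -10, -7, 4.

-10, -7, 4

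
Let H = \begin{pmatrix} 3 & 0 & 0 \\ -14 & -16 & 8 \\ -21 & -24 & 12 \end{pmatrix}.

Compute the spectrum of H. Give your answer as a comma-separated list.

-4, 0, 3

Compute the characteristic polynomial p(r) = det(rI - H).
Expanding along the first row, p(r) = r^3 + r^2 - 12r.
Since p(-4) = 0, r = -4 is a root.
Factor out (r + 4): p(r) = (r + 4)·(r^2 - 3r).
The quadratic factors as r·(r - 3).
Eigenvalues: -4, 0, 3.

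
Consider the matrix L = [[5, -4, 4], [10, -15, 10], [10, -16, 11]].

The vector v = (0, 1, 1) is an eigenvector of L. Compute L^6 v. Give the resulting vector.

First find the eigenvalue: Lv = (0, -5, -5) = -5·(0, 1, 1), so λ = -5.
Then L^6 v = λ^6·v = (-5)^6·(0, 1, 1) = 15625·(0, 1, 1) = (0, 15625, 15625).

(0, 15625, 15625)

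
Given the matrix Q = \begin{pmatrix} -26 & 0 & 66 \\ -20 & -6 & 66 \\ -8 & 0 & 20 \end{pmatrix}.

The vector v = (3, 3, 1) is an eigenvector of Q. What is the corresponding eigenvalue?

-4

Compute Qv: Q·(3, 3, 1) = (-12, -12, -4).
Since Qv = λv, compare component 1: -12 = λ·3, so λ = -4.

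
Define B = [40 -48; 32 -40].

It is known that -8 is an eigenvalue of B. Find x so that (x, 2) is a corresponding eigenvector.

We need (B + 8I)v = 0.
B + 8I = [[48, -48], [32, -32]].
Row 1: (48)·x + (-48)·2 = 0
Row 2: (32)·x + (-32)·2 = 0
Solving gives x = 2.
Check: B·(2, 2) = (-16, -16) = -8·(2, 2).

2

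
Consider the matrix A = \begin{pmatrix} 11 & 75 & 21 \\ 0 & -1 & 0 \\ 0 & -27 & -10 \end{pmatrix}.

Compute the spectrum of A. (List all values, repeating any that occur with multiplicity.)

The characteristic polynomial is p(μ) = det(μI - A).
Expanding along the first row, p(μ) = μ^3 - 111μ - 110.
Try μ = -1: p(-1) = 0, so -1 is a root.
Factor out (μ + 1): p(μ) = (μ + 1)·(μ^2 - μ - 110).
The quadratic factors as (μ + 10)·(μ - 11).
Eigenvalues: -10, -1, 11.

-10, -1, 11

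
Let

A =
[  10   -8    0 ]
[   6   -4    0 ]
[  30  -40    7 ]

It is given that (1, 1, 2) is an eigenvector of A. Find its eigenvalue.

2

Compute Av: A·(1, 1, 2) = (2, 2, 4).
Since Av = λv, compare component 1: 2 = λ·1, so λ = 2.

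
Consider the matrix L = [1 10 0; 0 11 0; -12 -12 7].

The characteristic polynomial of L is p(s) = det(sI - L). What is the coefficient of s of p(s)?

p(s) = s^3 - 19s^2 + 95s - 77.
The coefficient of s is 95.

95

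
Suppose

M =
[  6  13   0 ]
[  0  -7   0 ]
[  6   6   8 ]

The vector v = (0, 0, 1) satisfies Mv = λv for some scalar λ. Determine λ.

Compute Mv: M·(0, 0, 1) = (0, 0, 8).
Since Mv = λv, compare component 3: 8 = λ·1, so λ = 8.

8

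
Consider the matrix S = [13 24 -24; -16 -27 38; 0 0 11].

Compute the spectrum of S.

-11, -3, 11

Compute the characteristic polynomial p(λ) = det(λI - S).
Cofactor expansion gives p(λ) = λ^3 + 3λ^2 - 121λ - 363.
Since p(-11) = 0, λ = -11 is a root.
Dividing by (λ + 11) leaves λ^2 - 8λ - 33.
The quadratic factors as (λ + 3)·(λ - 11).
Eigenvalues: -11, -3, 11.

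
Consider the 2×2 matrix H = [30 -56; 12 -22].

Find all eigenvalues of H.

2, 6

det(H - lambda·I) = (30 - lambda)(-22 - lambda) - (-56)·(12) = lambda^2 - 8·lambda + 12.
This factors as (lambda - 2)·(lambda - 6) = 0.
Eigenvalues: 2, 6.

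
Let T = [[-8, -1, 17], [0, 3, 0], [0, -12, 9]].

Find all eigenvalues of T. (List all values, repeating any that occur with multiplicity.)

The characteristic polynomial is p(λ) = det(λI - T).
Expanding along the first row, p(λ) = λ^3 - 4λ^2 - 69λ + 216.
Rational-root test: λ = 3 gives p(3) = 0.
Factor out (λ - 3): p(λ) = (λ - 3)·(λ^2 - λ - 72).
The quadratic factors as (λ + 8)·(λ - 9).
Eigenvalues: -8, 3, 9.

-8, 3, 9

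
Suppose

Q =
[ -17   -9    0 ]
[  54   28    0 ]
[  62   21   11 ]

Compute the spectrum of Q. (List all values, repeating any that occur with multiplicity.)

Compute the characteristic polynomial p(μ) = det(μI - Q).
Expanding the 3×3 determinant: p(μ) = μ^3 - 22μ^2 + 131μ - 110.
Try μ = 1: p(1) = 0, so 1 is a root.
Dividing by (μ - 1) leaves μ^2 - 21μ + 110.
The quadratic factors as (μ - 10)·(μ - 11).
Eigenvalues: 1, 10, 11.

1, 10, 11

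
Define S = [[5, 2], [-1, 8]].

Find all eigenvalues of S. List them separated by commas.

det(S - sI) = (5 - s)(8 - s) - (2)·(-1) = s^2 - 13s + 42.
This factors as (s - 6)·(s - 7) = 0.
Eigenvalues: 6, 7.

6, 7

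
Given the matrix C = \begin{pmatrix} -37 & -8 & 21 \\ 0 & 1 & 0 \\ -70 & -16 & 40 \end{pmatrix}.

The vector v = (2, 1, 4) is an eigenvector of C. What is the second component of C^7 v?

1

First find the eigenvalue: Cv = (2, 1, 4) = 1·(2, 1, 4), so λ = 1.
Then C^7 v = λ^7·v = 1^7·(2, 1, 4) = 1·(2, 1, 4) = (2, 1, 4).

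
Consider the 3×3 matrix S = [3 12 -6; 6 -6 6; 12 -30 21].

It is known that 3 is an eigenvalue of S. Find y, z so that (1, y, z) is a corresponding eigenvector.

-2, -4

We need (S - 3I)v = 0.
S - 3I = [[0, 12, -6], [6, -9, 6], [12, -30, 18]].
Row 1: (0)·1 + (12)·y + (-6)·z = 0
Row 2: (6)·1 + (-9)·y + (6)·z = 0
Row 3: (12)·1 + (-30)·y + (18)·z = 0
Solving gives y = -2, z = -4.
Check: S·(1, -2, -4) = (3, -6, -12) = 3·(1, -2, -4).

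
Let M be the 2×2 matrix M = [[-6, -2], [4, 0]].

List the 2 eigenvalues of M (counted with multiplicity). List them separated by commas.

-4, -2

det(M - μI) = (-6 - μ)(0 - μ) - (-2)·(4) = μ^2 + 6μ + 8.
This factors as (μ + 4)·(μ + 2) = 0.
Eigenvalues: -4, -2.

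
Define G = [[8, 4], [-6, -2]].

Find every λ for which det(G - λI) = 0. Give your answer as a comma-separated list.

2, 4

det(G - μI) = (8 - μ)(-2 - μ) - (4)·(-6) = μ^2 - 6μ + 8.
This factors as (μ - 2)·(μ - 4) = 0.
Eigenvalues: 2, 4.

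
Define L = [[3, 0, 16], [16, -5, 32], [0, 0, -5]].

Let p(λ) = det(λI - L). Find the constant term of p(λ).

p(λ) = λ^3 + 7λ^2 - 5λ - 75.
The constant term is -75.

-75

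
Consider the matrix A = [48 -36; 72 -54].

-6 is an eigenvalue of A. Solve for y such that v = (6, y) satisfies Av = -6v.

We need (A + 6I)v = 0.
A + 6I = [[54, -36], [72, -48]].
Row 1: (54)·6 + (-36)·y = 0
Row 2: (72)·6 + (-48)·y = 0
Solving gives y = 9.
Check: A·(6, 9) = (-36, -54) = -6·(6, 9).

9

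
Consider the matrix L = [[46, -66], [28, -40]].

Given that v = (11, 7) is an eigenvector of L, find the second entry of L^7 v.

First find the eigenvalue: Lv = (44, 28) = 4·(11, 7), so λ = 4.
Then L^7 v = λ^7·v = 4^7·(11, 7) = 16384·(11, 7) = (180224, 114688).

114688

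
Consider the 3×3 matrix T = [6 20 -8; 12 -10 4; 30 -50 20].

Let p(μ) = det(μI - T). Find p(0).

p(0) = det(0·I − T) = det(−T) = (−1)^3·det(T).
det(T) = 0, so p(0) = 0.

0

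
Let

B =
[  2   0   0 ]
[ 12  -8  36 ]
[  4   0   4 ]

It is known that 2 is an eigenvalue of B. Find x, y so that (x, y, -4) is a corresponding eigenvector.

We need (B - 2I)v = 0.
B - 2I = [[0, 0, 0], [12, -10, 36], [4, 0, 2]].
Row 1: (0)·x + (0)·y + (0)·-4 = 0
Row 2: (12)·x + (-10)·y + (36)·-4 = 0
Row 3: (4)·x + (0)·y + (2)·-4 = 0
Solving gives x = 2, y = -12.
Check: B·(2, -12, -4) = (4, -24, -8) = 2·(2, -12, -4).

2, -12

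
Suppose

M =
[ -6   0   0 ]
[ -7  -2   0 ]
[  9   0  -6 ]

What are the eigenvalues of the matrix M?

-6, -6, -2

M is lower triangular, so its eigenvalues are the diagonal entries.
Diagonal: -6, -2, -6.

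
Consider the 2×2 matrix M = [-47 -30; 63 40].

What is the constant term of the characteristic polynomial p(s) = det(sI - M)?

10

p(0) = det(0·I − M) = det(−M) = (−1)^2·det(M).
det(M) = 10, so p(0) = 10.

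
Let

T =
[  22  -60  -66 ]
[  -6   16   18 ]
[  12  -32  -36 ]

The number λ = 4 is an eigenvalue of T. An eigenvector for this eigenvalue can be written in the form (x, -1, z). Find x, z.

4, 2

We need (T - 4I)v = 0.
T - 4I = [[18, -60, -66], [-6, 12, 18], [12, -32, -40]].
Row 1: (18)·x + (-60)·-1 + (-66)·z = 0
Row 2: (-6)·x + (12)·-1 + (18)·z = 0
Row 3: (12)·x + (-32)·-1 + (-40)·z = 0
Solving gives x = 4, z = 2.
Check: T·(4, -1, 2) = (16, -4, 8) = 4·(4, -1, 2).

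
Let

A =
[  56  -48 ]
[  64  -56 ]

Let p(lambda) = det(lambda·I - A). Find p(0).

p(0) = det(0·I − A) = det(−A) = (−1)^2·det(A).
det(A) = -64, so p(0) = -64.

-64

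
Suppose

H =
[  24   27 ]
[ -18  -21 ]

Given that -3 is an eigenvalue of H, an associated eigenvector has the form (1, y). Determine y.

We need (H + 3I)v = 0.
H + 3I = [[27, 27], [-18, -18]].
Row 1: (27)·1 + (27)·y = 0
Row 2: (-18)·1 + (-18)·y = 0
Solving gives y = -1.
Check: H·(1, -1) = (-3, 3) = -3·(1, -1).

-1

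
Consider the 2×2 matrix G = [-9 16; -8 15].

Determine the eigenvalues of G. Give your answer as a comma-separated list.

det(G - sI) = (-9 - s)(15 - s) - (16)·(-8) = s^2 - 6s - 7.
This factors as (s + 1)·(s - 7) = 0.
Eigenvalues: -1, 7.

-1, 7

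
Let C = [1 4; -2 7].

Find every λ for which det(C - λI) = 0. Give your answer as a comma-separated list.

3, 5

det(C - λI) = (1 - λ)(7 - λ) - (4)·(-2) = λ^2 - 8λ + 15.
This factors as (λ - 3)·(λ - 5) = 0.
Eigenvalues: 3, 5.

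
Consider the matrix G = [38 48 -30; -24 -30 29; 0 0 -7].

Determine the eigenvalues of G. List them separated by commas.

-7, 2, 6

The characteristic polynomial is p(μ) = det(μI - G).
Expanding the 3×3 determinant: p(μ) = μ^3 - μ^2 - 44μ + 84.
Try μ = 6: p(6) = 0, so 6 is a root.
Factor out (μ - 6): p(μ) = (μ - 6)·(μ^2 + 5μ - 14).
The quadratic factors as (μ + 7)·(μ - 2).
Eigenvalues: -7, 2, 6.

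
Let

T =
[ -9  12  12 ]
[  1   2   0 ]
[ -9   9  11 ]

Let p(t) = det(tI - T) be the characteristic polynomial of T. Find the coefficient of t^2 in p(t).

-4

The coefficient of t^2 of det(tI - T) is −trace(T).
trace(T) = (-9) + (2) + (11) = 4, so the coefficient is -4.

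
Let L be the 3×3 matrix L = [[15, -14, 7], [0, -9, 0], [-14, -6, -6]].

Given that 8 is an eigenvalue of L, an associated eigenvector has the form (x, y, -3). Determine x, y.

We need (L - 8I)v = 0.
L - 8I = [[7, -14, 7], [0, -17, 0], [-14, -6, -14]].
Row 1: (7)·x + (-14)·y + (7)·-3 = 0
Row 2: (0)·x + (-17)·y + (0)·-3 = 0
Row 3: (-14)·x + (-6)·y + (-14)·-3 = 0
Solving gives x = 3, y = 0.
Check: L·(3, 0, -3) = (24, 0, -24) = 8·(3, 0, -3).

3, 0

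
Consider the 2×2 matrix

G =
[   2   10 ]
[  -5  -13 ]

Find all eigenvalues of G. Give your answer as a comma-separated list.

-8, -3

det(G - λI) = (2 - λ)(-13 - λ) - (10)·(-5) = λ^2 + 11λ + 24.
This factors as (λ + 8)·(λ + 3) = 0.
Eigenvalues: -8, -3.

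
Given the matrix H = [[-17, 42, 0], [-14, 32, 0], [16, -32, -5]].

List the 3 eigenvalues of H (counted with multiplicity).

-5, 4, 11

The characteristic polynomial is p(λ) = det(λI - H).
Expanding the 3×3 determinant: p(λ) = λ^3 - 10λ^2 - 31λ + 220.
Since p(4) = 0, λ = 4 is a root.
Dividing by (λ - 4) leaves λ^2 - 6λ - 55.
The quadratic factors as (λ + 5)·(λ - 11).
Eigenvalues: -5, 4, 11.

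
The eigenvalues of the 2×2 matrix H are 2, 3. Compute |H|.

det(H) is the product of the eigenvalues: (2) · (3) = 6.

6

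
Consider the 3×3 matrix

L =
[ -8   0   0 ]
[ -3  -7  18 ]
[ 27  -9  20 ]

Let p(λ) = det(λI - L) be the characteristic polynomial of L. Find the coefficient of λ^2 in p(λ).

The coefficient of λ^2 of det(λI - L) is −trace(L).
trace(L) = (-8) + (-7) + (20) = 5, so the coefficient is -5.

-5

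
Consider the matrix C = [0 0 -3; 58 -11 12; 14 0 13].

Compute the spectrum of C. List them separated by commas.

The characteristic polynomial is p(t) = det(tI - C).
Expanding along the first row, p(t) = t^3 - 2t^2 - 101t + 462.
Since p(6) = 0, t = 6 is a root.
Dividing by (t - 6) leaves t^2 + 4t - 77.
The quadratic factors as (t + 11)·(t - 7).
Eigenvalues: -11, 6, 7.

-11, 6, 7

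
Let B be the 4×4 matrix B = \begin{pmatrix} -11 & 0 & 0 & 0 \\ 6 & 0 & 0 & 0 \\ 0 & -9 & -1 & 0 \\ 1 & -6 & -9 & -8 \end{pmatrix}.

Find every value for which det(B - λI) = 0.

B is lower triangular, so its eigenvalues are the diagonal entries.
Diagonal: -11, 0, -1, -8.

-11, -8, -1, 0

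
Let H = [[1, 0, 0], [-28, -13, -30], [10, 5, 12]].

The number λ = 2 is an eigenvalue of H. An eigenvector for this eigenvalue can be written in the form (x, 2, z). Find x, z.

0, -1

We need (H - 2I)v = 0.
H - 2I = [[-1, 0, 0], [-28, -15, -30], [10, 5, 10]].
Row 1: (-1)·x + (0)·2 + (0)·z = 0
Row 2: (-28)·x + (-15)·2 + (-30)·z = 0
Row 3: (10)·x + (5)·2 + (10)·z = 0
Solving gives x = 0, z = -1.
Check: H·(0, 2, -1) = (0, 4, -2) = 2·(0, 2, -1).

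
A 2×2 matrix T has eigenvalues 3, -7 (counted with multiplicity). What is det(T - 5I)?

If T has eigenvalues 3, -7, then T - 5I has eigenvalues -2, -12.
det(T - 5I) = (-2) · (-12) = 24.

24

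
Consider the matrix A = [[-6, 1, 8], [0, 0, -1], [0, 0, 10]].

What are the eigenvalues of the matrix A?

-6, 0, 10

A is upper triangular, so its eigenvalues are the diagonal entries.
Diagonal: -6, 0, 10.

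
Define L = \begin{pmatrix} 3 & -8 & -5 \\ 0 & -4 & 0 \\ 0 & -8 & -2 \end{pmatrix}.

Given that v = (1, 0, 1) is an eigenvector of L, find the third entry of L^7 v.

-128

First find the eigenvalue: Lv = (-2, 0, -2) = -2·(1, 0, 1), so λ = -2.
Then L^7 v = λ^7·v = (-2)^7·(1, 0, 1) = -128·(1, 0, 1) = (-128, 0, -128).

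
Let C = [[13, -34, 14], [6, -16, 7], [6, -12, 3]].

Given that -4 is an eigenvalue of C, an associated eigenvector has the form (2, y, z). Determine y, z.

1, 0

We need (C + 4I)v = 0.
C + 4I = [[17, -34, 14], [6, -12, 7], [6, -12, 7]].
Row 1: (17)·2 + (-34)·y + (14)·z = 0
Row 2: (6)·2 + (-12)·y + (7)·z = 0
Row 3: (6)·2 + (-12)·y + (7)·z = 0
Solving gives y = 1, z = 0.
Check: C·(2, 1, 0) = (-8, -4, 0) = -4·(2, 1, 0).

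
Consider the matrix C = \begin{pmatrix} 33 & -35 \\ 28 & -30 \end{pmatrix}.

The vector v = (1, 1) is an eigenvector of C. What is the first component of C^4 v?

16

First find the eigenvalue: Cv = (-2, -2) = -2·(1, 1), so λ = -2.
Then C^4 v = λ^4·v = (-2)^4·(1, 1) = 16·(1, 1) = (16, 16).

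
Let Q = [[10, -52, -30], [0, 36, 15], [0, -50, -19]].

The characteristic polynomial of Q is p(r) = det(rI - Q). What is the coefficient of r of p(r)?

236

p(r) = r^3 - 27r^2 + 236r - 660.
The coefficient of r is 236.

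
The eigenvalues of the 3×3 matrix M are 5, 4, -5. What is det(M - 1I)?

-72

If M has eigenvalues 5, 4, -5, then M - 1I has eigenvalues 4, 3, -6.
det(M - 1I) = (4) · (3) · (-6) = -72.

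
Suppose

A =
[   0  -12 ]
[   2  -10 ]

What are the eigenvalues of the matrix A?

-6, -4

det(A - μI) = (0 - μ)(-10 - μ) - (-12)·(2) = μ^2 + 10μ + 24.
This factors as (μ + 6)·(μ + 4) = 0.
Eigenvalues: -6, -4.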